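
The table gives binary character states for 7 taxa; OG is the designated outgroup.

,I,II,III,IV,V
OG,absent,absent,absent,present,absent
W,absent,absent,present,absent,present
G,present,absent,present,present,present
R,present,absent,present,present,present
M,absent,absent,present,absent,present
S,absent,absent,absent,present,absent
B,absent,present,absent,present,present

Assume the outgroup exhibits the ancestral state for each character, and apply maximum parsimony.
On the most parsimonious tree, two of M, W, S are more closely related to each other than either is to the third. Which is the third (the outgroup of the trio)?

S

Character polarity is set by the outgroup: the derived state is whichever differs from the outgroup's state, so for IV the derived state is 'absent', and for the remaining characters it is 'present'.
I: derived state 'present' in G and R only — synapomorphy for {G, R}.
II (derived state 'present') is unique to B (autapomorphy; uninformative for grouping).
Only G, M, R, and W show the derived state 'present' for III, supporting them as a clade.
IV (derived state 'absent') is shared by M and W — a synapomorphy uniting that clade.
V: derived state 'present' in B, G, M, R, and W only — synapomorphy for {B, G, M, R, W}.
Most parsimonious ingroup topology: ((((W,M),(G,R)),B),S).
W and M share a more recent common ancestor with each other than either does with S, so S is the least closely related of the three.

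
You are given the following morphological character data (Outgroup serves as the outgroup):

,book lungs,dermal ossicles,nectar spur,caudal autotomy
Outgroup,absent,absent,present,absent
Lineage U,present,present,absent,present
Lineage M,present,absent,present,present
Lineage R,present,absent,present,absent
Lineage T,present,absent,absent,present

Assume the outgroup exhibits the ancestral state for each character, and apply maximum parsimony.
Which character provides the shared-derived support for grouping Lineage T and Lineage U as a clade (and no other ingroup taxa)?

nectar spur

Character polarity is set by the outgroup: the derived state is whichever differs from the outgroup's state, so for nectar spur the derived state is 'absent', and for the remaining characters it is 'present'.
book lungs (derived state 'present') is shared by all ingroup taxa — unites the whole ingroup.
dermal ossicles (derived state 'present') is unique to Lineage U (autapomorphy; uninformative for grouping).
nectar spur: derived state 'absent' in Lineage T and Lineage U only — synapomorphy for {Lineage T, Lineage U}.
caudal autotomy: derived state 'present' in Lineage M, Lineage T, and Lineage U only — synapomorphy for {Lineage M, Lineage T, Lineage U}.
Most parsimonious ingroup topology: (((Lineage U,Lineage T),Lineage M),Lineage R).
The clade {Lineage T, Lineage U} is supported by nectar spur: its derived state 'absent' occurs in exactly those taxa and in no other taxon (including the outgroup).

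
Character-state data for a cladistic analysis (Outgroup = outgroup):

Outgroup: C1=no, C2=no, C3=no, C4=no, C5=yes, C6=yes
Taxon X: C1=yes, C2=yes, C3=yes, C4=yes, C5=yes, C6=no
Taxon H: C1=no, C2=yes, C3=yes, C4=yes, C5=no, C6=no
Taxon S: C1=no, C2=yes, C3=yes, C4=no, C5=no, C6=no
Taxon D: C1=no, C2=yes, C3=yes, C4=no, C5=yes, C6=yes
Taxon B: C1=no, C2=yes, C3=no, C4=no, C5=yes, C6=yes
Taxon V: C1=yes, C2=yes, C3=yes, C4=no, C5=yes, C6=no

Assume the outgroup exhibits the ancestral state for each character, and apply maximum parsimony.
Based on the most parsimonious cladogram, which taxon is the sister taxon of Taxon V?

Character polarity is set by the outgroup: the derived state is whichever differs from the outgroup's state, so for C5, C6 the derived state is 'no', and for the remaining characters it is 'yes'.
Only Taxon V and Taxon X show the derived state 'yes' for C1, supporting them as a clade.
All ingroup taxa share the derived state 'yes' for C2; it defines the ingroup but does not resolve relationships within it.
C3: derived state 'yes' in Taxon D, Taxon H, Taxon S, Taxon V, and Taxon X only — synapomorphy for {Taxon D, Taxon H, Taxon S, Taxon V, Taxon X}.
C4 groups Taxon H and Taxon X, which is incompatible with the clades supported by the remaining characters; treating it as convergent (homoplasy) costs fewer steps than any alternative tree.
C5: derived state 'no' in Taxon H and Taxon S only — synapomorphy for {Taxon H, Taxon S}.
C6 (derived state 'no') is shared by Taxon H, Taxon S, Taxon V, and Taxon X — a synapomorphy uniting that clade.
Most parsimonious ingroup topology: ((((Taxon X,Taxon V),(Taxon H,Taxon S)),Taxon D),Taxon B).
Taxon V and Taxon X form a cherry on this tree, so they are sister taxa.

Taxon X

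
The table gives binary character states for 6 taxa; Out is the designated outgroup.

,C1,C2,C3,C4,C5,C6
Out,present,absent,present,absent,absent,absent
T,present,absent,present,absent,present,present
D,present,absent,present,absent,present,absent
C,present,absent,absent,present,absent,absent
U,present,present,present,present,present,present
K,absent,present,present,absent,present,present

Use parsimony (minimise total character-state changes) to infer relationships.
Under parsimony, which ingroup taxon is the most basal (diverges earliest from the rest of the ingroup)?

C

Character polarity is set by the outgroup: the derived state is whichever differs from the outgroup's state, so for C1, C3 the derived state is 'absent', and for the remaining characters it is 'present'.
C1 (derived state 'absent') is unique to K (autapomorphy; uninformative for grouping).
Only K and U show the derived state 'present' for C2, supporting them as a clade.
C3: derived state 'absent' in C only — an autapomorphy, so it tells us nothing about relationships among taxa.
C4 groups C and U, which is incompatible with the clades supported by the remaining characters; treating it as convergent (homoplasy) costs fewer steps than any alternative tree.
C5: derived state 'present' in D, K, T, and U only — synapomorphy for {D, K, T, U}.
C6 (derived state 'present') is shared by K, T, and U — a synapomorphy uniting that clade.
Most parsimonious ingroup topology: (((T,(U,K)),D),C).
C is sister to the clade containing all other ingroup taxa, so it is the earliest-diverging (most basal) ingroup lineage.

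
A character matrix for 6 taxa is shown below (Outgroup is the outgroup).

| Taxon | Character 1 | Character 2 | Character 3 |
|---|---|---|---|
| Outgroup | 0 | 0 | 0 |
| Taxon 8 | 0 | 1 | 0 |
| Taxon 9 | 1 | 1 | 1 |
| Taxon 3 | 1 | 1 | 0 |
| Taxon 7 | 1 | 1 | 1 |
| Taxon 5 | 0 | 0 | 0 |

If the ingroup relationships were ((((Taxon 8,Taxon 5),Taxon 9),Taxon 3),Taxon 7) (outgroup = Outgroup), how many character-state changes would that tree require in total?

Map each character onto ((((Taxon 8,Taxon 5),Taxon 9),Taxon 3),Taxon 7) (rooted by Outgroup) and count the minimum state changes it requires (Fitch parsimony):
Character 1: 2; Character 2: 2; Character 3: 2.
Total tree length = 6.

6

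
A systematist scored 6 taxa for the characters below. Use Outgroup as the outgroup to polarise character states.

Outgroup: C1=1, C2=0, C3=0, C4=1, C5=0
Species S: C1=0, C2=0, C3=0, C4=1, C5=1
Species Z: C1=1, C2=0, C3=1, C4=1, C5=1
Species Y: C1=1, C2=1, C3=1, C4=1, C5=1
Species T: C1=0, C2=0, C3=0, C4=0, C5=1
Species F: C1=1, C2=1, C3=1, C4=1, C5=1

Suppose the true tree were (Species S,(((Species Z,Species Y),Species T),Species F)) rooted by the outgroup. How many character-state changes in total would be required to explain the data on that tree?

Map each character onto (Species S,(((Species Z,Species Y),Species T),Species F)) (rooted by Outgroup) and count the minimum state changes it requires (Fitch parsimony):
C1: 2; C2: 2; C3: 2; C4: 1; C5: 1.
Total tree length = 8.

8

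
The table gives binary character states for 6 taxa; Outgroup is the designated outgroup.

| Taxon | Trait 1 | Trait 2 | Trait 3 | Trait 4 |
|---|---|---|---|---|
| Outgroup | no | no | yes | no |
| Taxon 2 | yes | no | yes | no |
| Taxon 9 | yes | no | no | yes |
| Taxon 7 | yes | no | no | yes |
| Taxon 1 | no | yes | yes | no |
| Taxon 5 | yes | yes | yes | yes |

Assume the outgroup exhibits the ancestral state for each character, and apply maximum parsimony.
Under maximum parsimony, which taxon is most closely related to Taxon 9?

Character polarity is set by the outgroup: the derived state is whichever differs from the outgroup's state, so for Trait 3 the derived state is 'no', and for the remaining characters it is 'yes'.
Trait 1 (derived state 'yes') is shared by Taxon 2, Taxon 5, Taxon 7, and Taxon 9 — a synapomorphy uniting that clade.
Trait 2 groups Taxon 1 and Taxon 5, which is incompatible with the clades supported by the remaining characters; treating it as convergent (homoplasy) costs fewer steps than any alternative tree.
Only Taxon 7 and Taxon 9 show the derived state 'no' for Trait 3, supporting them as a clade.
Only Taxon 5, Taxon 7, and Taxon 9 show the derived state 'yes' for Trait 4, supporting them as a clade.
Most parsimonious ingroup topology: ((Taxon 2,((Taxon 9,Taxon 7),Taxon 5)),Taxon 1).
Taxon 9 and Taxon 7 form a cherry on this tree, so they are sister taxa.

Taxon 7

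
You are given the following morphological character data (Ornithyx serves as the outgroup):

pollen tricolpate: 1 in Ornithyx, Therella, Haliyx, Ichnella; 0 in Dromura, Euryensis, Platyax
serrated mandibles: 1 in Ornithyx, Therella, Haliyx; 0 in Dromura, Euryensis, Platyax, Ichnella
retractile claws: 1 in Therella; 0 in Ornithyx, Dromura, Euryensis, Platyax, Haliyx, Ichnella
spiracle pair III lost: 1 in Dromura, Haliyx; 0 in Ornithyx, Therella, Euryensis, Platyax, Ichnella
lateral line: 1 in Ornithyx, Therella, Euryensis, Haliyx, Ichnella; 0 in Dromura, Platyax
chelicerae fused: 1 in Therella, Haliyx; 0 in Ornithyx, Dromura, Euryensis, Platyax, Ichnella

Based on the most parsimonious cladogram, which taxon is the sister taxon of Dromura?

Platyax

Character polarity is set by the outgroup: the derived state is whichever differs from the outgroup's state, so for pollen tricolpate, serrated mandibles, lateral line the derived state is '0', and for the remaining characters it is '1'.
Only Dromura, Euryensis, and Platyax show the derived state '0' for pollen tricolpate, supporting them as a clade.
Only Dromura, Euryensis, Ichnella, and Platyax show the derived state '0' for serrated mandibles, supporting them as a clade.
retractile claws (derived state '1') is unique to Therella (autapomorphy; uninformative for grouping).
spiracle pair III lost groups Dromura and Haliyx, which is incompatible with the clades supported by the remaining characters; treating it as convergent (homoplasy) costs fewer steps than any alternative tree.
lateral line: derived state '0' in Dromura and Platyax only — synapomorphy for {Dromura, Platyax}.
chelicerae fused: derived state '1' in Haliyx and Therella only — synapomorphy for {Haliyx, Therella}.
Most parsimonious ingroup topology: ((((Dromura,Platyax),Euryensis),Ichnella),(Therella,Haliyx)).
Dromura and Platyax form a cherry on this tree, so they are sister taxa.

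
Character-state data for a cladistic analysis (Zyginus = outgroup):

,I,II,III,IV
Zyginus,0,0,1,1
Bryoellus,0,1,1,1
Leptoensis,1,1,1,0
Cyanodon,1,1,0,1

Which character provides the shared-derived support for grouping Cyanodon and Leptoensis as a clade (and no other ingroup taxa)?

I

Character polarity is set by the outgroup: the derived state is whichever differs from the outgroup's state, so for III, IV the derived state is '0', and for the remaining characters it is '1'.
I (derived state '1') is shared by Cyanodon and Leptoensis — a synapomorphy uniting that clade.
All ingroup taxa share the derived state '1' for II; it defines the ingroup but does not resolve relationships within it.
III (derived state '0') is unique to Cyanodon (autapomorphy; uninformative for grouping).
IV: derived state '0' in Leptoensis only — an autapomorphy, so it tells us nothing about relationships among taxa.
Most parsimonious ingroup topology: (Bryoellus,(Leptoensis,Cyanodon)).
The clade {Cyanodon, Leptoensis} is supported by I: its derived state '1' occurs in exactly those taxa and in no other taxon (including the outgroup).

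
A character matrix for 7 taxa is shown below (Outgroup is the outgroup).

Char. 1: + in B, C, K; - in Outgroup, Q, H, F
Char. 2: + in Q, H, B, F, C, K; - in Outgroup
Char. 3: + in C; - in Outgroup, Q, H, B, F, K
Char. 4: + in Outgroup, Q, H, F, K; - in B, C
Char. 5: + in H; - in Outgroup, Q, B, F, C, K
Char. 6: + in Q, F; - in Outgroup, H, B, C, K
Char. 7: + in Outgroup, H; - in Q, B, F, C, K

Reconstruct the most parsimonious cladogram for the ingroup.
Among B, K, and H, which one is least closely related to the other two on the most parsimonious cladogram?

Character polarity is set by the outgroup: the derived state is whichever differs from the outgroup's state, so for Char. 4, Char. 7 the derived state is '-', and for the remaining characters it is '+'.
Only B, C, and K show the derived state '+' for Char. 1, supporting them as a clade.
All ingroup taxa share the derived state '+' for Char. 2; it defines the ingroup but does not resolve relationships within it.
Char. 3 (derived state '+') is unique to C (autapomorphy; uninformative for grouping).
Char. 4 (derived state '-') is shared by B and C — a synapomorphy uniting that clade.
Char. 5 (derived state '+') is unique to H (autapomorphy; uninformative for grouping).
Char. 6 (derived state '+') is shared by F and Q — a synapomorphy uniting that clade.
Only B, C, F, K, and Q show the derived state '-' for Char. 7, supporting them as a clade.
Most parsimonious ingroup topology: (((Q,F),((B,C),K)),H).
B and K share a more recent common ancestor with each other than either does with H, so H is the least closely related of the three.

H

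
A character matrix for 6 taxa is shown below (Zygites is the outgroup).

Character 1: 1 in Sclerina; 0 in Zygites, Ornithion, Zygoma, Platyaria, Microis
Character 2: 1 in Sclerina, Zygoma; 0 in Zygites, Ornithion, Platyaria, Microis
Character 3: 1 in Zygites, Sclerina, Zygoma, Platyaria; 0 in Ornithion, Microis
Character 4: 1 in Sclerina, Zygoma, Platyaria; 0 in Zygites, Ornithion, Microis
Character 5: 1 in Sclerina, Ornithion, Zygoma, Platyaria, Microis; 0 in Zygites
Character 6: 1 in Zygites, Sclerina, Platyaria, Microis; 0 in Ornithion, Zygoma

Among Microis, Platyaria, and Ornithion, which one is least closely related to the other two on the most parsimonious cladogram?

Character polarity is set by the outgroup: the derived state is whichever differs from the outgroup's state, so for Character 3, Character 6 the derived state is '0', and for the remaining characters it is '1'.
Character 1: derived state '1' in Sclerina only — an autapomorphy, so it tells us nothing about relationships among taxa.
Character 2 (derived state '1') is shared by Sclerina and Zygoma — a synapomorphy uniting that clade.
Character 3: derived state '0' in Microis and Ornithion only — synapomorphy for {Microis, Ornithion}.
Character 4 (derived state '1') is shared by Platyaria, Sclerina, and Zygoma — a synapomorphy uniting that clade.
Character 5 (derived state '1') is shared by all ingroup taxa — unites the whole ingroup.
Character 6 groups Ornithion and Zygoma, which is incompatible with the clades supported by the remaining characters; treating it as convergent (homoplasy) costs fewer steps than any alternative tree.
Most parsimonious ingroup topology: ((Platyaria,(Zygoma,Sclerina)),(Microis,Ornithion)).
Ornithion and Microis share a more recent common ancestor with each other than either does with Platyaria, so Platyaria is the least closely related of the three.

Platyaria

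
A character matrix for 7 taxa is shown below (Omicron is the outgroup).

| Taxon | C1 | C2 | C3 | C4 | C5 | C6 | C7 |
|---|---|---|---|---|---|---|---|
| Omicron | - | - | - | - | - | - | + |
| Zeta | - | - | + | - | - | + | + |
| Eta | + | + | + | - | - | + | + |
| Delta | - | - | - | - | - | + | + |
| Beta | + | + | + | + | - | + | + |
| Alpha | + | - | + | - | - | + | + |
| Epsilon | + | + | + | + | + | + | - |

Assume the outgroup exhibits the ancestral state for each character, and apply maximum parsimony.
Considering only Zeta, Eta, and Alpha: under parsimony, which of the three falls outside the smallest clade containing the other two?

Character polarity is set by the outgroup: the derived state is whichever differs from the outgroup's state, so for C7 the derived state is '-', and for the remaining characters it is '+'.
C1 (derived state '+') is shared by Alpha, Beta, Epsilon, and Eta — a synapomorphy uniting that clade.
C2: derived state '+' in Beta, Epsilon, and Eta only — synapomorphy for {Beta, Epsilon, Eta}.
C3 (derived state '+') is shared by Alpha, Beta, Epsilon, Eta, and Zeta — a synapomorphy uniting that clade.
C4: derived state '+' in Beta and Epsilon only — synapomorphy for {Beta, Epsilon}.
C5 (derived state '+') is unique to Epsilon (autapomorphy; uninformative for grouping).
C6 (derived state '+') is shared by all ingroup taxa — unites the whole ingroup.
C7: derived state '-' in Epsilon only — an autapomorphy, so it tells us nothing about relationships among taxa.
Most parsimonious ingroup topology: ((Zeta,((Eta,(Beta,Epsilon)),Alpha)),Delta).
Alpha and Eta share a more recent common ancestor with each other than either does with Zeta, so Zeta is the least closely related of the three.

Zeta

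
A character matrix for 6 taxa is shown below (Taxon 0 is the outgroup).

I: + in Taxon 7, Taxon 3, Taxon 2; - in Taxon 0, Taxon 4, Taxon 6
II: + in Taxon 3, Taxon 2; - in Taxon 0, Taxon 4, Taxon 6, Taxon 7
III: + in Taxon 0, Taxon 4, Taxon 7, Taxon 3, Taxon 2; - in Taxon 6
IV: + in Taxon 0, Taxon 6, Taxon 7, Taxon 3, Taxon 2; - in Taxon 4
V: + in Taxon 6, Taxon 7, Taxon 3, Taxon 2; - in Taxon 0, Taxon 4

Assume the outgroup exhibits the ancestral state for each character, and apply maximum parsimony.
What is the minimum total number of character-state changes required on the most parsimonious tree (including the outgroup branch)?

5

Character polarity is set by the outgroup: the derived state is whichever differs from the outgroup's state, so for III, IV the derived state is '-', and for the remaining characters it is '+'.
I: derived state '+' in Taxon 2, Taxon 3, and Taxon 7 only — synapomorphy for {Taxon 2, Taxon 3, Taxon 7}.
Only Taxon 2 and Taxon 3 show the derived state '+' for II, supporting them as a clade.
III (derived state '-') is unique to Taxon 6 (autapomorphy; uninformative for grouping).
IV (derived state '-') is unique to Taxon 4 (autapomorphy; uninformative for grouping).
Only Taxon 2, Taxon 3, Taxon 6, and Taxon 7 show the derived state '+' for V, supporting them as a clade.
Most parsimonious ingroup topology: (Taxon 4,(Taxon 6,(Taxon 7,(Taxon 3,Taxon 2)))).
Changes per character on this tree: I: 1; II: 1; III: 1; IV: 1; V: 1.
Total = 5.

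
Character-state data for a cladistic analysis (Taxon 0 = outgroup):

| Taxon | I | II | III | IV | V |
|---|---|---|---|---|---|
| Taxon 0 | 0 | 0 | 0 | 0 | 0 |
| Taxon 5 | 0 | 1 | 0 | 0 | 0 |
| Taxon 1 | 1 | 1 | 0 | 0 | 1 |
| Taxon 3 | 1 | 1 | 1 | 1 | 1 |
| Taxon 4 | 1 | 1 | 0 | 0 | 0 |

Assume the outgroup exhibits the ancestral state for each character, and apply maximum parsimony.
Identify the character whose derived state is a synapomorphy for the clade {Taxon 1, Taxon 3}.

The outgroup has state '0' for every character, so '1' is the derived state throughout.
I (derived state '1') is shared by Taxon 1, Taxon 3, and Taxon 4 — a synapomorphy uniting that clade.
II (derived state '1') is shared by all ingroup taxa — unites the whole ingroup.
III: derived state '1' in Taxon 3 only — an autapomorphy, so it tells us nothing about relationships among taxa.
IV (derived state '1') is unique to Taxon 3 (autapomorphy; uninformative for grouping).
V (derived state '1') is shared by Taxon 1 and Taxon 3 — a synapomorphy uniting that clade.
Most parsimonious ingroup topology: (Taxon 5,((Taxon 1,Taxon 3),Taxon 4)).
The clade {Taxon 1, Taxon 3} is supported by V: its derived state '1' occurs in exactly those taxa and in no other taxon (including the outgroup).

V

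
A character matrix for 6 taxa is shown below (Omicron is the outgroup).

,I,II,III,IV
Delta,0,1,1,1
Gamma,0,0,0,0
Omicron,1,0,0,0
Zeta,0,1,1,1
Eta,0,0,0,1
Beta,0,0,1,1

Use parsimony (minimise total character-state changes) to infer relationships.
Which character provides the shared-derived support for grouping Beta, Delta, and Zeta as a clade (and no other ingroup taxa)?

Character polarity is set by the outgroup: the derived state is whichever differs from the outgroup's state, so for I the derived state is '0', and for the remaining characters it is '1'.
I (derived state '0') is shared by all ingroup taxa — unites the whole ingroup.
II: derived state '1' in Delta and Zeta only — synapomorphy for {Delta, Zeta}.
Only Beta, Delta, and Zeta show the derived state '1' for III, supporting them as a clade.
Only Beta, Delta, Eta, and Zeta show the derived state '1' for IV, supporting them as a clade.
Most parsimonious ingroup topology: ((Eta,((Delta,Zeta),Beta)),Gamma).
The clade {Beta, Delta, Zeta} is supported by III: its derived state '1' occurs in exactly those taxa and in no other taxon (including the outgroup).

III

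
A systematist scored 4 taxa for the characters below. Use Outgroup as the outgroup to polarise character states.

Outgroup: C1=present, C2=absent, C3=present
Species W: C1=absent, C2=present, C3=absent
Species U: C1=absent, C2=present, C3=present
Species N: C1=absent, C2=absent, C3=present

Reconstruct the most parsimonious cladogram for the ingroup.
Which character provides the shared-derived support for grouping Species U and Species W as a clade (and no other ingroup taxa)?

Character polarity is set by the outgroup: the derived state is whichever differs from the outgroup's state, so for C1, C3 the derived state is 'absent', and for the remaining characters it is 'present'.
C1 (derived state 'absent') is shared by all ingroup taxa — unites the whole ingroup.
Only Species U and Species W show the derived state 'present' for C2, supporting them as a clade.
C3: derived state 'absent' in Species W only — an autapomorphy, so it tells us nothing about relationships among taxa.
Most parsimonious ingroup topology: ((Species W,Species U),Species N).
The clade {Species U, Species W} is supported by C2: its derived state 'present' occurs in exactly those taxa and in no other taxon (including the outgroup).

C2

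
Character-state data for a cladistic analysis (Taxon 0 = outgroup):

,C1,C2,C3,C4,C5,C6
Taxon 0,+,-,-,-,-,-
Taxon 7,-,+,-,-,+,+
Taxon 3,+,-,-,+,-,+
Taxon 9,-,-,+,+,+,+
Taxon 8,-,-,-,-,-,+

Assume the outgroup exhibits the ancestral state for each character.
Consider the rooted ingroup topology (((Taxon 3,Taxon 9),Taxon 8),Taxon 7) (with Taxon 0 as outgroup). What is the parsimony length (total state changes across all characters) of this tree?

8

Map each character onto (((Taxon 3,Taxon 9),Taxon 8),Taxon 7) (rooted by Taxon 0) and count the minimum state changes it requires (Fitch parsimony):
C1: 2; C2: 1; C3: 1; C4: 1; C5: 2; C6: 1.
Total tree length = 8.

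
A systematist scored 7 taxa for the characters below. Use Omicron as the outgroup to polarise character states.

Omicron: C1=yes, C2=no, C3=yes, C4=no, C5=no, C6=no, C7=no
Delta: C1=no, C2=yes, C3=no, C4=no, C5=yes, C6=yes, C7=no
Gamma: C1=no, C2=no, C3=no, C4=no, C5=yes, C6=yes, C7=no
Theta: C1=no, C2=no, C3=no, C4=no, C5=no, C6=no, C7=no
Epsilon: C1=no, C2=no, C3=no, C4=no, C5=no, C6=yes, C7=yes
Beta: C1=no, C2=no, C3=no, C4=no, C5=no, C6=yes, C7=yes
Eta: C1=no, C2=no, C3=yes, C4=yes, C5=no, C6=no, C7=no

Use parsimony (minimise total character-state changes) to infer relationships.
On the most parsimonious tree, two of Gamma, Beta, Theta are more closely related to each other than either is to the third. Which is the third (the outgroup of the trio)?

Theta

Character polarity is set by the outgroup: the derived state is whichever differs from the outgroup's state, so for C1, C3 the derived state is 'no', and for the remaining characters it is 'yes'.
C1 (derived state 'no') is shared by all ingroup taxa — unites the whole ingroup.
C2 (derived state 'yes') is unique to Delta (autapomorphy; uninformative for grouping).
Only Beta, Delta, Epsilon, Gamma, and Theta show the derived state 'no' for C3, supporting them as a clade.
C4: derived state 'yes' in Eta only — an autapomorphy, so it tells us nothing about relationships among taxa.
Only Delta and Gamma show the derived state 'yes' for C5, supporting them as a clade.
C6 (derived state 'yes') is shared by Beta, Delta, Epsilon, and Gamma — a synapomorphy uniting that clade.
C7 (derived state 'yes') is shared by Beta and Epsilon — a synapomorphy uniting that clade.
Most parsimonious ingroup topology: ((((Delta,Gamma),(Epsilon,Beta)),Theta),Eta).
Beta and Gamma share a more recent common ancestor with each other than either does with Theta, so Theta is the least closely related of the three.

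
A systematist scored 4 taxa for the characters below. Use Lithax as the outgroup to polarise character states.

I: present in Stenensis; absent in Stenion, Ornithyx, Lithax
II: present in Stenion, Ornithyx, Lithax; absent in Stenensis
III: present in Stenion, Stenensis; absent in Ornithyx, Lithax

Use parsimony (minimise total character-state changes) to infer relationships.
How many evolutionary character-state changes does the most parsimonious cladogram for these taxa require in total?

Character polarity is set by the outgroup: the derived state is whichever differs from the outgroup's state, so for II the derived state is 'absent', and for the remaining characters it is 'present'.
I (derived state 'present') is unique to Stenensis (autapomorphy; uninformative for grouping).
II (derived state 'absent') is unique to Stenensis (autapomorphy; uninformative for grouping).
Only Stenensis and Stenion show the derived state 'present' for III, supporting them as a clade.
Most parsimonious ingroup topology: ((Stenion,Stenensis),Ornithyx).
Changes per character on this tree: I: 1; II: 1; III: 1.
Total = 3.

3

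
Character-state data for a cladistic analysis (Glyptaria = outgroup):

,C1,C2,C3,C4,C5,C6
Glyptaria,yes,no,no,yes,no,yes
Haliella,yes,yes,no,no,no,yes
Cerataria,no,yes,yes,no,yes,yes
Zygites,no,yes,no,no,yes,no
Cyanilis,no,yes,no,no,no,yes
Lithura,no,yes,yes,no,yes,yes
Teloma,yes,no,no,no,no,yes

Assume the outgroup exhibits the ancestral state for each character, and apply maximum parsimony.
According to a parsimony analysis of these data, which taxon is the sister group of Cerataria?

Character polarity is set by the outgroup: the derived state is whichever differs from the outgroup's state, so for C1, C4, C6 the derived state is 'no', and for the remaining characters it is 'yes'.
Only Cerataria, Cyanilis, Lithura, and Zygites show the derived state 'no' for C1, supporting them as a clade.
Only Cerataria, Cyanilis, Haliella, Lithura, and Zygites show the derived state 'yes' for C2, supporting them as a clade.
Only Cerataria and Lithura show the derived state 'yes' for C3, supporting them as a clade.
All ingroup taxa share the derived state 'no' for C4; it defines the ingroup but does not resolve relationships within it.
C5: derived state 'yes' in Cerataria, Lithura, and Zygites only — synapomorphy for {Cerataria, Lithura, Zygites}.
C6 (derived state 'no') is unique to Zygites (autapomorphy; uninformative for grouping).
Most parsimonious ingroup topology: ((Haliella,(((Cerataria,Lithura),Zygites),Cyanilis)),Teloma).
Cerataria and Lithura form a cherry on this tree, so they are sister taxa.

Lithura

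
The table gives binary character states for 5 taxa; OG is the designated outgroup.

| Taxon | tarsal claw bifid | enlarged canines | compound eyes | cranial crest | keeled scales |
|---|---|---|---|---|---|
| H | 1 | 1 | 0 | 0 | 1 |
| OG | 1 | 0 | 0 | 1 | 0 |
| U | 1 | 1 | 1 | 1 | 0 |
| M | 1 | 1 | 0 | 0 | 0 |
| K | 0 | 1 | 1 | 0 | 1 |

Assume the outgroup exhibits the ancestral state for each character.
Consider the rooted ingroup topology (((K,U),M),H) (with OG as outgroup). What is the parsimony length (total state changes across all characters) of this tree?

Map each character onto (((K,U),M),H) (rooted by OG) and count the minimum state changes it requires (Fitch parsimony):
tarsal claw bifid: 1; enlarged canines: 1; compound eyes: 1; cranial crest: 2; keeled scales: 2.
Total tree length = 7.

7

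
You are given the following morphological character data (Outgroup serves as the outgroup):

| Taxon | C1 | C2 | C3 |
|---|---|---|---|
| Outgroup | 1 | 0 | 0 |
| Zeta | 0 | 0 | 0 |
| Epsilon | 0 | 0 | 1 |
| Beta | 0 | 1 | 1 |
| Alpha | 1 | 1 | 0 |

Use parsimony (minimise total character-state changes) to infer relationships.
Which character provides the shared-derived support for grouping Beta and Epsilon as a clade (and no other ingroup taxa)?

C3

Character polarity is set by the outgroup: the derived state is whichever differs from the outgroup's state, so for C1 the derived state is '0', and for the remaining characters it is '1'.
Only Beta, Epsilon, and Zeta show the derived state '0' for C1, supporting them as a clade.
C2 groups Alpha and Beta, which is incompatible with the clades supported by the remaining characters; treating it as convergent (homoplasy) costs fewer steps than any alternative tree.
C3 (derived state '1') is shared by Beta and Epsilon — a synapomorphy uniting that clade.
Most parsimonious ingroup topology: ((Zeta,(Epsilon,Beta)),Alpha).
The clade {Beta, Epsilon} is supported by C3: its derived state '1' occurs in exactly those taxa and in no other taxon (including the outgroup).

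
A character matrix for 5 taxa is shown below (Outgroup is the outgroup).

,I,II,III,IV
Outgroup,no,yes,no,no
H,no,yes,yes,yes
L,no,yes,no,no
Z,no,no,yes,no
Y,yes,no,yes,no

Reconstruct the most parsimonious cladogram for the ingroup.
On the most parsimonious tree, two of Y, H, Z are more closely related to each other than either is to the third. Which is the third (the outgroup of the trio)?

H

Character polarity is set by the outgroup: the derived state is whichever differs from the outgroup's state, so for II the derived state is 'no', and for the remaining characters it is 'yes'.
I (derived state 'yes') is unique to Y (autapomorphy; uninformative for grouping).
Only Y and Z show the derived state 'no' for II, supporting them as a clade.
III (derived state 'yes') is shared by H, Y, and Z — a synapomorphy uniting that clade.
IV (derived state 'yes') is unique to H (autapomorphy; uninformative for grouping).
Most parsimonious ingroup topology: ((H,(Z,Y)),L).
Z and Y share a more recent common ancestor with each other than either does with H, so H is the least closely related of the three.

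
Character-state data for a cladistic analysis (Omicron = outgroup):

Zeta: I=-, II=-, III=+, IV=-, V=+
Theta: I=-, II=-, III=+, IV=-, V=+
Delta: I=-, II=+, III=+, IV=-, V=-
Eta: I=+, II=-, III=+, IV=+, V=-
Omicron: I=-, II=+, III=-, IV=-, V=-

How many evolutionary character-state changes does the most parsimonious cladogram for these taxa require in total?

5

Character polarity is set by the outgroup: the derived state is whichever differs from the outgroup's state, so for II the derived state is '-', and for the remaining characters it is '+'.
I: derived state '+' in Eta only — an autapomorphy, so it tells us nothing about relationships among taxa.
II (derived state '-') is shared by Eta, Theta, and Zeta — a synapomorphy uniting that clade.
All ingroup taxa share the derived state '+' for III; it defines the ingroup but does not resolve relationships within it.
IV (derived state '+') is unique to Eta (autapomorphy; uninformative for grouping).
Only Theta and Zeta show the derived state '+' for V, supporting them as a clade.
Most parsimonious ingroup topology: (Delta,((Zeta,Theta),Eta)).
Changes per character on this tree: I: 1; II: 1; III: 1; IV: 1; V: 1.
Total = 5.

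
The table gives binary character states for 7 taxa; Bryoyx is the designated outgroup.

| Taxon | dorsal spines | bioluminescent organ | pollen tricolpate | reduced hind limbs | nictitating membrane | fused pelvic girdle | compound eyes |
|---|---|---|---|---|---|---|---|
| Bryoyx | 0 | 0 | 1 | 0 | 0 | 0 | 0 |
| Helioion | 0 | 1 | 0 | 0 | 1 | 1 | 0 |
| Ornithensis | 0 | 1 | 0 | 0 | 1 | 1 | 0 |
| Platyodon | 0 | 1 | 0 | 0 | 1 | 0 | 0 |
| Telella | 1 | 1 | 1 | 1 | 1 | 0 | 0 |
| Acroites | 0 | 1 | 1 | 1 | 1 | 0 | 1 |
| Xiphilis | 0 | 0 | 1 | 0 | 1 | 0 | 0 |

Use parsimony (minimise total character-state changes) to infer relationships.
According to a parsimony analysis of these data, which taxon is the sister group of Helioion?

Character polarity is set by the outgroup: the derived state is whichever differs from the outgroup's state, so for pollen tricolpate the derived state is '0', and for the remaining characters it is '1'.
dorsal spines: derived state '1' in Telella only — an autapomorphy, so it tells us nothing about relationships among taxa.
Only Acroites, Helioion, Ornithensis, Platyodon, and Telella show the derived state '1' for bioluminescent organ, supporting them as a clade.
Only Helioion, Ornithensis, and Platyodon show the derived state '0' for pollen tricolpate, supporting them as a clade.
reduced hind limbs: derived state '1' in Acroites and Telella only — synapomorphy for {Acroites, Telella}.
All ingroup taxa share the derived state '1' for nictitating membrane; it defines the ingroup but does not resolve relationships within it.
fused pelvic girdle (derived state '1') is shared by Helioion and Ornithensis — a synapomorphy uniting that clade.
compound eyes: derived state '1' in Acroites only — an autapomorphy, so it tells us nothing about relationships among taxa.
Most parsimonious ingroup topology: ((((Helioion,Ornithensis),Platyodon),(Telella,Acroites)),Xiphilis).
Helioion and Ornithensis form a cherry on this tree, so they are sister taxa.

Ornithensis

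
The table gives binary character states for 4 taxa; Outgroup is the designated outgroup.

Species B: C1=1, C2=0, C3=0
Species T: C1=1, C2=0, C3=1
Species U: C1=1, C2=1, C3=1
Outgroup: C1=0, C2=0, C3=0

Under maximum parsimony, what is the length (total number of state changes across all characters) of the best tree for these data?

The outgroup has state '0' for every character, so '1' is the derived state throughout.
C1 (derived state '1') is shared by all ingroup taxa — unites the whole ingroup.
C2: derived state '1' in Species U only — an autapomorphy, so it tells us nothing about relationships among taxa.
C3 (derived state '1') is shared by Species T and Species U — a synapomorphy uniting that clade.
Most parsimonious ingroup topology: ((Species U,Species T),Species B).
Changes per character on this tree: C1: 1; C2: 1; C3: 1.
Total = 3.

3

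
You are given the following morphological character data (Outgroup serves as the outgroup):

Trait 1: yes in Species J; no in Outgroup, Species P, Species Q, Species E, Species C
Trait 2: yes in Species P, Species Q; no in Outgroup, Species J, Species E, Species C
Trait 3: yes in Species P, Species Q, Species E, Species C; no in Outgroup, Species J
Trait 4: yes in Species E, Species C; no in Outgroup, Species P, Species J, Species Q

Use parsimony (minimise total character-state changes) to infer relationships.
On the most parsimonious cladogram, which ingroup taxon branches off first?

Species J

The outgroup has state 'no' for every character, so 'yes' is the derived state throughout.
Trait 1 (derived state 'yes') is unique to Species J (autapomorphy; uninformative for grouping).
Trait 2: derived state 'yes' in Species P and Species Q only — synapomorphy for {Species P, Species Q}.
Trait 3 (derived state 'yes') is shared by Species C, Species E, Species P, and Species Q — a synapomorphy uniting that clade.
Trait 4 (derived state 'yes') is shared by Species C and Species E — a synapomorphy uniting that clade.
Most parsimonious ingroup topology: (((Species P,Species Q),(Species E,Species C)),Species J).
Species J is sister to the clade containing all other ingroup taxa, so it is the earliest-diverging (most basal) ingroup lineage.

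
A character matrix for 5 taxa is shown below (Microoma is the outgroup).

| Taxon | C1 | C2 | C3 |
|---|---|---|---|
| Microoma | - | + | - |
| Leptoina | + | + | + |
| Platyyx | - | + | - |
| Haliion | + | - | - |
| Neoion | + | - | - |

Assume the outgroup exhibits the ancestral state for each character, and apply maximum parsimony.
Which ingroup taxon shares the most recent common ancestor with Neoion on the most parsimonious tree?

Character polarity is set by the outgroup: the derived state is whichever differs from the outgroup's state, so for C2 the derived state is '-', and for the remaining characters it is '+'.
C1 (derived state '+') is shared by Haliion, Leptoina, and Neoion — a synapomorphy uniting that clade.
Only Haliion and Neoion show the derived state '-' for C2, supporting them as a clade.
C3 (derived state '+') is unique to Leptoina (autapomorphy; uninformative for grouping).
Most parsimonious ingroup topology: ((Leptoina,(Haliion,Neoion)),Platyyx).
Neoion and Haliion form a cherry on this tree, so they are sister taxa.

Haliion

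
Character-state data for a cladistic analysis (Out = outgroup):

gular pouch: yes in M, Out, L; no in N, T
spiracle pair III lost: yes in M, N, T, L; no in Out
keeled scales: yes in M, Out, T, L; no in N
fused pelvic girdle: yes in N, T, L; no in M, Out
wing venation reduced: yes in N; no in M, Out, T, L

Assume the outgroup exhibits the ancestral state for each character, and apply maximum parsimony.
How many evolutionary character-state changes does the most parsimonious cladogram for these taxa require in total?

5

Character polarity is set by the outgroup: the derived state is whichever differs from the outgroup's state, so for gular pouch, keeled scales the derived state is 'no', and for the remaining characters it is 'yes'.
Only N and T show the derived state 'no' for gular pouch, supporting them as a clade.
spiracle pair III lost (derived state 'yes') is shared by all ingroup taxa — unites the whole ingroup.
keeled scales: derived state 'no' in N only — an autapomorphy, so it tells us nothing about relationships among taxa.
fused pelvic girdle (derived state 'yes') is shared by L, N, and T — a synapomorphy uniting that clade.
wing venation reduced: derived state 'yes' in N only — an autapomorphy, so it tells us nothing about relationships among taxa.
Most parsimonious ingroup topology: ((L,(N,T)),M).
Changes per character on this tree: gular pouch: 1; spiracle pair III lost: 1; keeled scales: 1; fused pelvic girdle: 1; wing venation reduced: 1.
Total = 5.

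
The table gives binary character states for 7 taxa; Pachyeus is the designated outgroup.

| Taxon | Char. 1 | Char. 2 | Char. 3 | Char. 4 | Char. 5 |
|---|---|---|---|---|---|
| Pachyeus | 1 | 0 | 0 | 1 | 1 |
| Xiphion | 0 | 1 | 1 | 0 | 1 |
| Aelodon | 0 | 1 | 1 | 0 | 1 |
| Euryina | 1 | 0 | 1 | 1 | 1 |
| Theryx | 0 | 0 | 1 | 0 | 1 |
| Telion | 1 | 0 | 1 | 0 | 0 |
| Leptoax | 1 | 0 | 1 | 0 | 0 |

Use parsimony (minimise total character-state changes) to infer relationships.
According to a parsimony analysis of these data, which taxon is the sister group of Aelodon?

Character polarity is set by the outgroup: the derived state is whichever differs from the outgroup's state, so for Char. 1, Char. 4, Char. 5 the derived state is '0', and for the remaining characters it is '1'.
Char. 1: derived state '0' in Aelodon, Theryx, and Xiphion only — synapomorphy for {Aelodon, Theryx, Xiphion}.
Only Aelodon and Xiphion show the derived state '1' for Char. 2, supporting them as a clade.
All ingroup taxa share the derived state '1' for Char. 3; it defines the ingroup but does not resolve relationships within it.
Char. 4 (derived state '0') is shared by Aelodon, Leptoax, Telion, Theryx, and Xiphion — a synapomorphy uniting that clade.
Char. 5 (derived state '0') is shared by Leptoax and Telion — a synapomorphy uniting that clade.
Most parsimonious ingroup topology: ((((Xiphion,Aelodon),Theryx),(Telion,Leptoax)),Euryina).
Aelodon and Xiphion form a cherry on this tree, so they are sister taxa.

Xiphion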